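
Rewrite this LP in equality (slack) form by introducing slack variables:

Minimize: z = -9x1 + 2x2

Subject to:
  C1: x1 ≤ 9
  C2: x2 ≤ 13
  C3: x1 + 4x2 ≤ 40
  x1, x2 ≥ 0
min z = -9x1 + 2x2

s.t.
  x1 + s1 = 9
  x2 + s2 = 13
  x1 + 4x2 + s3 = 40
  x1, x2, s1, s2, s3 ≥ 0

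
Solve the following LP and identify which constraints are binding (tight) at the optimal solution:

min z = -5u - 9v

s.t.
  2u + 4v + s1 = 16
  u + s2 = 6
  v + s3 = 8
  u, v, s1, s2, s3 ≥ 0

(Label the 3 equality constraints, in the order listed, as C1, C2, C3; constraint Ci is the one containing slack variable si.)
Optimal: u = 6, v = 1
Binding: C1, C2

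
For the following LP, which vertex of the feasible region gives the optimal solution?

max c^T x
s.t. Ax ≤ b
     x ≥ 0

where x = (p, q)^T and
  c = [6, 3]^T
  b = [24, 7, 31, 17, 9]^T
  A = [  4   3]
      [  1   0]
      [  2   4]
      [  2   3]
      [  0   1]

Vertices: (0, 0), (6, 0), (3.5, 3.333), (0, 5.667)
Evaluating z = 6p + 3q at each vertex:
  (0, 0): z = 0
  (6, 0): z = 36
  (3.5, 3.333): z = 31
  (0, 5.667): z = 17

The largest value is z = 36, attained at (6, 0).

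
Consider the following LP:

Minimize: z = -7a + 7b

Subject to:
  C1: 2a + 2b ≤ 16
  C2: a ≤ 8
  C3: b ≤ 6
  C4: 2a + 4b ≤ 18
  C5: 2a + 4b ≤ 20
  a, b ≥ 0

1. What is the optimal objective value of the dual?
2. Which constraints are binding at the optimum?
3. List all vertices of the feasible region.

1. -56 (by strong duality, equal to the primal optimum)
2. C1, C2, b ≥ 0
3. (0, 0), (8, 0), (7, 1), (0, 4.5)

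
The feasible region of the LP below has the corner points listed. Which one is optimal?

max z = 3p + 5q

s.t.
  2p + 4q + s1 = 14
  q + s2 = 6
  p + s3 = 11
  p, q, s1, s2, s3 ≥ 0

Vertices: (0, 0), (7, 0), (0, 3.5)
Evaluating z = 3p + 5q at each vertex:
  (0, 0): z = 0
  (7, 0): z = 21
  (0, 3.5): z = 17.5

The largest value is z = 21, attained at (7, 0).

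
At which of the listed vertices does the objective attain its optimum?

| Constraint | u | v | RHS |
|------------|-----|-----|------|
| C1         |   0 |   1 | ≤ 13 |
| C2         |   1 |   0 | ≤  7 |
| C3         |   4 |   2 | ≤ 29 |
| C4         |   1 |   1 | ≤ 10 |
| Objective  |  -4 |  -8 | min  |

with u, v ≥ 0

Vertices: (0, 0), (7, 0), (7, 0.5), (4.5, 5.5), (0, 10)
(0, 10) with z = -80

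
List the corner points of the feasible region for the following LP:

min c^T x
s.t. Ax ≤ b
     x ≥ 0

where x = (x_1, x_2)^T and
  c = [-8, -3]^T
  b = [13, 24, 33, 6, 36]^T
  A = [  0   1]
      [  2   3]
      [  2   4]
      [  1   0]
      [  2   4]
Each vertex is the intersection of two constraint boundaries that also satisfies all remaining constraints:
  x_1 = 0 and x_2 = 0 → (0, 0)
  x_1 = 6 and x_2 = 0 → (6, 0)
  2x_1 + 3x_2 = 24 and x_1 = 6 → (6, 4)
  2x_1 + 3x_2 = 24 and x_1 = 0 → (0, 8)

Vertices: (0, 0), (6, 0), (6, 4), (0, 8)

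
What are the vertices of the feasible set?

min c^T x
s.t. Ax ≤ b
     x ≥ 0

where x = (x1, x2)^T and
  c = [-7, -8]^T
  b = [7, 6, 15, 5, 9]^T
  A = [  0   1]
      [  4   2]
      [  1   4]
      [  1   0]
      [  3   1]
Each vertex is the intersection of two constraint boundaries that also satisfies all remaining constraints:
  x1 = 0 and x2 = 0 → (0, 0)
  4x1 + 2x2 = 6 and x2 = 0 → (1.5, 0)
  4x1 + 2x2 = 6 and x1 = 0 → (0, 3)

Vertices: (0, 0), (1.5, 0), (0, 3)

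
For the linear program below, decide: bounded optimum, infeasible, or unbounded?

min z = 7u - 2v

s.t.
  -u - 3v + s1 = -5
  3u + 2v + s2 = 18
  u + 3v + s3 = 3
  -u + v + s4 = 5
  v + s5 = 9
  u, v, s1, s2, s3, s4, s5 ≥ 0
The row u + 3v + s3 = 3 with s3 ≥ 0 requires u + 3v ≤ 3, while the row -u - 3v + s1 = -5 with s1 ≥ 0 is equivalent to u + 3v ≥ 5. Together they would need 5 ≤ u + 3v ≤ 3, which is impossible since 5 > 3. No point satisfies all constraints.

Infeasible: no point satisfies all constraints simultaneously.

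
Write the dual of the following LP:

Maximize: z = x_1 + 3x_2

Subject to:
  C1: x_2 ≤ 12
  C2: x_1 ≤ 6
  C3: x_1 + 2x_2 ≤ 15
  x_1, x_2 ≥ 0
Minimize: z = 12y1 + 6y2 + 15y3

Subject to:
  C1: -y2 - y3 ≤ -1
  C2: -y1 - 2y3 ≤ -3
  y1, y2, y3 ≥ 0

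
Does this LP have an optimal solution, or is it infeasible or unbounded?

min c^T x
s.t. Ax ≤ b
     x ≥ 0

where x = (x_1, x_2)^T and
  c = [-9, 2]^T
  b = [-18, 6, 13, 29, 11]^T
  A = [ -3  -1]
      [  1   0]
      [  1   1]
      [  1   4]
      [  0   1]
The point (6, 0) satisfies every constraint, so the LP is feasible; the constraints give x_1 ≤ 6 and x_2 ≤ 11, which with x_1, x_2 ≥ 0 keep the feasible region inside a bounded box. A feasible, bounded LP attains a finite optimum at a vertex.

Evaluating z = -9x_1 + 2x_2 at each vertex:
  (6, 0): z = -54
  (6, 5.75): z = -42.5
  (3.909, 6.273): z = -22.64

Bounded optimum: z* = -54 at (6, 0).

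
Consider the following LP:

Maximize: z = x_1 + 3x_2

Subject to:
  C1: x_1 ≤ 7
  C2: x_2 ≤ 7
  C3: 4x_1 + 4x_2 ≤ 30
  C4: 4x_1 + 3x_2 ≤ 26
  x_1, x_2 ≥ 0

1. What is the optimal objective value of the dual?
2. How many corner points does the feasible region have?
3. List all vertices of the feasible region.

1. 21.5 (by strong duality, equal to the primal optimum)
2. 5
3. (0, 0), (6.5, 0), (3.5, 4), (0.5, 7), (0, 7)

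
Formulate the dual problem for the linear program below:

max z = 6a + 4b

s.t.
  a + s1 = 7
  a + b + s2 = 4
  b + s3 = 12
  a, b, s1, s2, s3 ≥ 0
Minimize: z = 7y1 + 4y2 + 12y3

Subject to:
  C1: -y1 - y2 ≤ -6
  C2: -y2 - y3 ≤ -4
  y1, y2, y3 ≥ 0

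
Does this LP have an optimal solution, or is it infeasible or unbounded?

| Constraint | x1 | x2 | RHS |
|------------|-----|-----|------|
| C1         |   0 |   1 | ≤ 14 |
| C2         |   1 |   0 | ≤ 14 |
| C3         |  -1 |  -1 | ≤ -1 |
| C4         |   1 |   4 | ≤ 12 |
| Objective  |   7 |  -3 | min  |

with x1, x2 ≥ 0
The point (0, 3) satisfies every constraint, so the LP is feasible; the constraints give x1 ≤ 14 and x2 ≤ 14, which with x1, x2 ≥ 0 keep the feasible region inside a bounded box. A feasible, bounded LP attains a finite optimum at a vertex.

Evaluating z = 7x1 - 3x2 at each vertex:
  (1, 0): z = 7
  (12, 0): z = 84
  (0, 3): z = -9
  (0, 1): z = -3

Bounded optimum: z* = -9 at (0, 3).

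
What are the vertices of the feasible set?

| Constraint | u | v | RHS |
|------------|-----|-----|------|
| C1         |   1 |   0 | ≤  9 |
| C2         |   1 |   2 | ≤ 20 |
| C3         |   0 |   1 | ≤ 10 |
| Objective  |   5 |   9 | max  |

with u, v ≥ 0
Each vertex is the intersection of two constraint boundaries that also satisfies all remaining constraints:
  u = 0 and v = 0 → (0, 0)
  u = 9 and v = 0 → (9, 0)
  u = 9 and u + 2v = 20 → (9, 5.5)
  u + 2v = 20 and v = 10 → (0, 10)

Vertices: (0, 0), (9, 0), (9, 5.5), (0, 10)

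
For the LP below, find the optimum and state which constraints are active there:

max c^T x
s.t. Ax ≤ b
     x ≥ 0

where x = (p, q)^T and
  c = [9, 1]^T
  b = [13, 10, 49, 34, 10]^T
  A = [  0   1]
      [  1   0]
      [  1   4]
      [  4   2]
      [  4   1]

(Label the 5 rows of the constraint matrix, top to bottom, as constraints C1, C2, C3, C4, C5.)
Optimal: p = 2.5, q = 0
Binding: C5, q ≥ 0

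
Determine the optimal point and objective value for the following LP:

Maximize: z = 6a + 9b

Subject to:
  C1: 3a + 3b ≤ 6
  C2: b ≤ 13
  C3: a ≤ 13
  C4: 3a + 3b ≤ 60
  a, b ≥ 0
Each vertex is the intersection of two constraint boundaries that also satisfies all remaining constraints:
  a = 0 and b = 0 → (0, 0)
  3a + 3b = 6 and b = 0 → (2, 0)
  3a + 3b = 6 and a = 0 → (0, 2)

Evaluating z = 6a + 9b at each vertex:
  (0, 0): z = 0
  (2, 0): z = 12
  (0, 2): z = 18

The maximum is at (0, 2) with z = 18.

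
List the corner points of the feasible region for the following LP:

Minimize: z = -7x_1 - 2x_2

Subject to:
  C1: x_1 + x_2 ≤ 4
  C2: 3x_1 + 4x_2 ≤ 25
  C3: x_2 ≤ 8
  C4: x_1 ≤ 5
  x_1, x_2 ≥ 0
Each vertex is the intersection of two constraint boundaries that also satisfies all remaining constraints:
  x_1 = 0 and x_2 = 0 → (0, 0)
  x_1 + x_2 = 4 and x_2 = 0 → (4, 0)
  x_1 + x_2 = 4 and x_1 = 0 → (0, 4)

Vertices: (0, 0), (4, 0), (0, 4)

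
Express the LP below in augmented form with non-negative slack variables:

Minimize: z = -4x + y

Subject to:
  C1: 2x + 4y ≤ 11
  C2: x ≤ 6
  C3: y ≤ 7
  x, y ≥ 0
min z = -4x + y

s.t.
  2x + 4y + s1 = 11
  x + s2 = 6
  y + s3 = 7
  x, y, s1, s2, s3 ≥ 0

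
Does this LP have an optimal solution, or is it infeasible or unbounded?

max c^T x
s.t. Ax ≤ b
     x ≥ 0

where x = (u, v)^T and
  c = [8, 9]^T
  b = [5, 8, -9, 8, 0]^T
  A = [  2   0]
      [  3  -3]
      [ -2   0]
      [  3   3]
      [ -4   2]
One constraint requires 2u ≤ 5, while the constraint -2u ≤ -9 is equivalent to 2u ≥ 9. Together they would need 9 ≤ 2u ≤ 5, which is impossible since 9 > 5. No point satisfies all constraints.

Infeasible: no point satisfies all constraints simultaneously.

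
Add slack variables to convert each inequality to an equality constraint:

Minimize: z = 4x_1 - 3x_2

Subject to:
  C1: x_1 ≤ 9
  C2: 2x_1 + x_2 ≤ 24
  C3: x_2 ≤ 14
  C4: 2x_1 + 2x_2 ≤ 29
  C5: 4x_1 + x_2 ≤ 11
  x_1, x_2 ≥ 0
min z = 4x_1 - 3x_2

s.t.
  x_1 + s1 = 9
  2x_1 + x_2 + s2 = 24
  x_2 + s3 = 14
  2x_1 + 2x_2 + s4 = 29
  4x_1 + x_2 + s5 = 11
  x_1, x_2, s1, s2, s3, s4, s5 ≥ 0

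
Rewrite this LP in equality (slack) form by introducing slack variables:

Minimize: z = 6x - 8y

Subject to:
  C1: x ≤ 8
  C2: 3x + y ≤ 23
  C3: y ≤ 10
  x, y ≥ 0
min z = 6x - 8y

s.t.
  x + s1 = 8
  3x + y + s2 = 23
  y + s3 = 10
  x, y, s1, s2, s3 ≥ 0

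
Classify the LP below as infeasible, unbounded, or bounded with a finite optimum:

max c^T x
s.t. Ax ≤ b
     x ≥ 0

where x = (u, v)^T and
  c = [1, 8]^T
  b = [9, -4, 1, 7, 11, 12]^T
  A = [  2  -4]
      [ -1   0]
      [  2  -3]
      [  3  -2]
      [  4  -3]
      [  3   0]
Feasible point: (4, 3) satisfies every constraint, so the LP is feasible.
Direction d = (0, 1): for each constraint row a, a·d ≤ 0 —
  (2)(0) + (-4)(1) = -4 ≤ 0
  (-1)(0) + (0)(1) = 0 ≤ 0
  (2)(0) + (-3)(1) = -3 ≤ 0
  (3)(0) + (-2)(1) = -2 ≤ 0
  (4)(0) + (-3)(1) = -3 ≤ 0
  (3)(0) + (0)(1) = 0 ≤ 0
and d ≥ 0, so (4, 3) + t·d stays feasible for every t ≥ 0. Along this ray z = u + 8v changes by 8 per unit t, so z → +∞.

The LP is unbounded; z can be made arbitrarily large.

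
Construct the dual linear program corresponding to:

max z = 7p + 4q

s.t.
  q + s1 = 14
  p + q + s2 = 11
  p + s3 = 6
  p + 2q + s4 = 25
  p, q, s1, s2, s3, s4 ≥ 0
Minimize: z = 14y1 + 11y2 + 6y3 + 25y4

Subject to:
  C1: -y2 - y3 - y4 ≤ -7
  C2: -y1 - y2 - 2y4 ≤ -4
  y1, y2, y3, y4 ≥ 0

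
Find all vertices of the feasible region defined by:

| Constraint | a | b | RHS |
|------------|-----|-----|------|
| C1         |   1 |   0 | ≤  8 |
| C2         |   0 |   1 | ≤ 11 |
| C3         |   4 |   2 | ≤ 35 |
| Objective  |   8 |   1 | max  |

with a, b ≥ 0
Each vertex is the intersection of two constraint boundaries that also satisfies all remaining constraints:
  a = 0 and b = 0 → (0, 0)
  a = 8 and b = 0 → (8, 0)
  a = 8 and 4a + 2b = 35 → (8, 1.5)
  b = 11 and 4a + 2b = 35 → (3.25, 11)
  b = 11 and a = 0 → (0, 11)

Vertices: (0, 0), (8, 0), (8, 1.5), (3.25, 11), (0, 11)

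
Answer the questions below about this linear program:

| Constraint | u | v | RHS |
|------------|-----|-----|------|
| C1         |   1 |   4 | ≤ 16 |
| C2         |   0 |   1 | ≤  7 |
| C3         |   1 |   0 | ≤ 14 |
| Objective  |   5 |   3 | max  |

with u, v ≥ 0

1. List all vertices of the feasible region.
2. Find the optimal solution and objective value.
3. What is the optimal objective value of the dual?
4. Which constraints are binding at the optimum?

1. (0, 0), (14, 0), (14, 0.5), (0, 4)
2. u = 14, v = 0.5, z = 71.5
3. 71.5 (by strong duality, equal to the primal optimum)
4. C1, C3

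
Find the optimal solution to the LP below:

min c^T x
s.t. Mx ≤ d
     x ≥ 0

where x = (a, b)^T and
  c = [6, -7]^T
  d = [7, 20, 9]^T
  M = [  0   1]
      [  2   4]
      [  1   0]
Each vertex is the intersection of two constraint boundaries that also satisfies all remaining constraints:
  a = 0 and b = 0 → (0, 0)
  a = 9 and b = 0 → (9, 0)
  2a + 4b = 20 and a = 9 → (9, 0.5)
  2a + 4b = 20 and a = 0 → (0, 5)

Evaluating z = 6a - 7b at each vertex:
  (0, 0): z = 0
  (9, 0): z = 54
  (9, 0.5): z = 50.5
  (0, 5): z = -35

The minimum is at (0, 5) with z = -35.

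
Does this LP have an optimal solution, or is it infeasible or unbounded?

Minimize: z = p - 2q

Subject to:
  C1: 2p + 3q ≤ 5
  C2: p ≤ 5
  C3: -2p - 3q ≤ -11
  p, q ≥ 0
C1 requires 2p + 3q ≤ 5, while C3 (-2p - 3q ≤ -11) is equivalent to 2p + 3q ≥ 11. Together they would need 11 ≤ 2p + 3q ≤ 5, which is impossible since 11 > 5. No point satisfies all constraints.

The feasible region is empty; the LP is infeasible.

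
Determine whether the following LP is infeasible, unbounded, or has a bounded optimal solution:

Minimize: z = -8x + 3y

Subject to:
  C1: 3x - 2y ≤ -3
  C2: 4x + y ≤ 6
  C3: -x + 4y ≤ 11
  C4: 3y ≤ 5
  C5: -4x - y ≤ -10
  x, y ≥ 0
C2 requires 4x + y ≤ 6, while C5 (-4x - y ≤ -10) is equivalent to 4x + y ≥ 10. Together they would need 10 ≤ 4x + y ≤ 6, which is impossible since 10 > 6. No point satisfies all constraints.

Infeasible: no point satisfies all constraints simultaneously.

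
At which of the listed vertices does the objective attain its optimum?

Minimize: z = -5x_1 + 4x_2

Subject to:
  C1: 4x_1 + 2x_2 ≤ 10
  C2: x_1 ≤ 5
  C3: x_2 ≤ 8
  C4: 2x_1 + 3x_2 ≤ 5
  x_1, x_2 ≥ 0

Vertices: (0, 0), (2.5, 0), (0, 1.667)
(2.5, 0) with z = -12.5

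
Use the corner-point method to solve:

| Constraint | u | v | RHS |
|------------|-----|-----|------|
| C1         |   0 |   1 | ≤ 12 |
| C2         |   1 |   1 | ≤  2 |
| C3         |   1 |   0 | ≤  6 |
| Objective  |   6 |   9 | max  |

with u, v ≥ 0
u = 0, v = 2, z = 18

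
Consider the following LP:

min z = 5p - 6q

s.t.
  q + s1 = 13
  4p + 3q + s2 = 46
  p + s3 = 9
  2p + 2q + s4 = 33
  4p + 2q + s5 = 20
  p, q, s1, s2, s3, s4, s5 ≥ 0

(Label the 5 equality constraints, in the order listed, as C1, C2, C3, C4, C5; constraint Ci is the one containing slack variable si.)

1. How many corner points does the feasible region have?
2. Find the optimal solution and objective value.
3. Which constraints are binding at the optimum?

1. 3
2. p = 0, q = 10, z = -60
3. C5, p ≥ 0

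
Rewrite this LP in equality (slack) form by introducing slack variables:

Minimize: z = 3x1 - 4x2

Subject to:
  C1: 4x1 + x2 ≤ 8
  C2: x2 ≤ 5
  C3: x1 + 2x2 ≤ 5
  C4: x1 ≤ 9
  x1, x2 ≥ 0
min z = 3x1 - 4x2

s.t.
  4x1 + x2 + s1 = 8
  x2 + s2 = 5
  x1 + 2x2 + s3 = 5
  x1 + s4 = 9
  x1, x2, s1, s2, s3, s4 ≥ 0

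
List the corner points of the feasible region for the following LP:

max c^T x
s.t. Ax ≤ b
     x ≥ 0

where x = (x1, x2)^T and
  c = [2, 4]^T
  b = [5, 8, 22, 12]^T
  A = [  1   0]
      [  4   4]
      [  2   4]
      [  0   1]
Each vertex is the intersection of two constraint boundaries that also satisfies all remaining constraints:
  x1 = 0 and x2 = 0 → (0, 0)
  4x1 + 4x2 = 8 and x2 = 0 → (2, 0)
  4x1 + 4x2 = 8 and x1 = 0 → (0, 2)

Vertices: (0, 0), (2, 0), (0, 2)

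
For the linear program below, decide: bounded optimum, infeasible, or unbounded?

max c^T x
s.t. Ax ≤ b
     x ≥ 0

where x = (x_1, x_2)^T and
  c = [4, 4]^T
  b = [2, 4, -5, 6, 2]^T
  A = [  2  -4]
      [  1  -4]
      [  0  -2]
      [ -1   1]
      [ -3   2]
Feasible point: (2, 3) satisfies every constraint, so the LP is feasible.
Direction d = (1, 1): for each constraint row a, a·d ≤ 0 —
  (2)(1) + (-4)(1) = -2 ≤ 0
  (1)(1) + (-4)(1) = -3 ≤ 0
  (0)(1) + (-2)(1) = -2 ≤ 0
  (-1)(1) + (1)(1) = 0 ≤ 0
  (-3)(1) + (2)(1) = -1 ≤ 0
and d ≥ 0, so (2, 3) + t·d stays feasible for every t ≥ 0. Along this ray z = 4x_1 + 4x_2 changes by 8 per unit t, so z → +∞.

The LP is unbounded; z can be made arbitrarily large.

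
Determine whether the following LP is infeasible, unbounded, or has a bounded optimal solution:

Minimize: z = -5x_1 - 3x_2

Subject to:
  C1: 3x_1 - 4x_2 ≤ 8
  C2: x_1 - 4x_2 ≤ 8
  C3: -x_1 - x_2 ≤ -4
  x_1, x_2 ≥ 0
Feasible point: (0, 4) satisfies every constraint, so the LP is feasible.
Direction d = (0, 1): for each constraint row a, a·d ≤ 0 —
  (3)(0) + (-4)(1) = -4 ≤ 0
  (1)(0) + (-4)(1) = -4 ≤ 0
  (-1)(0) + (-1)(1) = -1 ≤ 0
and d ≥ 0, so (0, 4) + t·d stays feasible for every t ≥ 0. Along this ray z = -5x_1 - 3x_2 changes by -3 per unit t, so z → −∞.

Unbounded: there is a feasible ray along which z → −∞.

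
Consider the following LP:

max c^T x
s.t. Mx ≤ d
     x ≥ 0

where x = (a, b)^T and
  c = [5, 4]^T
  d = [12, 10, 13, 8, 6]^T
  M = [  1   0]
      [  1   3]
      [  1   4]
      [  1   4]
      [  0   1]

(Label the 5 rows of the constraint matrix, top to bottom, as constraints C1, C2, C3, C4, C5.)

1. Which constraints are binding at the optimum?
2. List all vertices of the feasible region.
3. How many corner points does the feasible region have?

1. C4, b ≥ 0
2. (0, 0), (8, 0), (0, 2)
3. 3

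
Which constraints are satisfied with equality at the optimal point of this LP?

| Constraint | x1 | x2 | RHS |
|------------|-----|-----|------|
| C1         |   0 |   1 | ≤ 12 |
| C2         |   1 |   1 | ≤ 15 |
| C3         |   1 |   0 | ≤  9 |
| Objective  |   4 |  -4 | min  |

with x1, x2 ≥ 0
Optimal: x1 = 0, x2 = 12
Slack at optimum:
  C1: slack = 0 (binding)
  C2: slack = 3
  C3: slack = 9
  x1 ≥ 0: x1 = 0 (binding)
  x2 ≥ 0: x2 = 12
Binding constraints: C1, x1 ≥ 0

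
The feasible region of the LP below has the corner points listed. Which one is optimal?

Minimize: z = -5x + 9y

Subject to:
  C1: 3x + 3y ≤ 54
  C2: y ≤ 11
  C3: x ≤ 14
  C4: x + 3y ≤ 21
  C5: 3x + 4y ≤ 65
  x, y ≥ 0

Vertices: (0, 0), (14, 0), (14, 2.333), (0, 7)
(14, 0) with z = -70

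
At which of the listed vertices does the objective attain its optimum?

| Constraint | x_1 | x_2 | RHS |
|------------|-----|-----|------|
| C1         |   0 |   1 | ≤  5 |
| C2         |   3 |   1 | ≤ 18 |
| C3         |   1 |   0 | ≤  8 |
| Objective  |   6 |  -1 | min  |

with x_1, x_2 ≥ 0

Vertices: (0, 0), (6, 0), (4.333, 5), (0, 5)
Evaluating z = 6x_1 - x_2 at each vertex:
  (0, 0): z = 0
  (6, 0): z = 36
  (4.333, 5): z = 21
  (0, 5): z = -5

The smallest value is z = -5, attained at (0, 5).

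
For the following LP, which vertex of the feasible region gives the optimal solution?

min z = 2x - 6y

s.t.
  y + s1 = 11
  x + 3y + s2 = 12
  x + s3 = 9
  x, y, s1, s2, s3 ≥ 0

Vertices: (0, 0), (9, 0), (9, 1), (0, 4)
Evaluating z = 2x - 6y at each vertex:
  (0, 0): z = 0
  (9, 0): z = 18
  (9, 1): z = 12
  (0, 4): z = -24

The smallest value is z = -24, attained at (0, 4).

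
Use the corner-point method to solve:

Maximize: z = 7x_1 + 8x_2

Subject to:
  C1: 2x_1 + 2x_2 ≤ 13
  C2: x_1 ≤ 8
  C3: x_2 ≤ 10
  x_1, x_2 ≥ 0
Each vertex is the intersection of two constraint boundaries that also satisfies all remaining constraints:
  x_1 = 0 and x_2 = 0 → (0, 0)
  2x_1 + 2x_2 = 13 and x_2 = 0 → (6.5, 0)
  2x_1 + 2x_2 = 13 and x_1 = 0 → (0, 6.5)

Evaluating z = 7x_1 + 8x_2 at each vertex:
  (0, 0): z = 0
  (6.5, 0): z = 45.5
  (0, 6.5): z = 52

The maximum is at (0, 6.5) with z = 52.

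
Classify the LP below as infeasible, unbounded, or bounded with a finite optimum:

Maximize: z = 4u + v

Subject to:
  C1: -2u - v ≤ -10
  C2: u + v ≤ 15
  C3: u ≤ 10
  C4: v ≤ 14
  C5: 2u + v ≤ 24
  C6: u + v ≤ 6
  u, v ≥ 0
The point (6, 0) satisfies every constraint, so the LP is feasible; the constraints give u ≤ 10 and v ≤ 14, which with u, v ≥ 0 keep the feasible region inside a bounded box. A feasible, bounded LP attains a finite optimum at a vertex.

Evaluating z = 4u + v at each vertex:
  (5, 0): z = 20
  (6, 0): z = 24
  (4, 2): z = 18

Bounded optimum: z* = 24 at (6, 0).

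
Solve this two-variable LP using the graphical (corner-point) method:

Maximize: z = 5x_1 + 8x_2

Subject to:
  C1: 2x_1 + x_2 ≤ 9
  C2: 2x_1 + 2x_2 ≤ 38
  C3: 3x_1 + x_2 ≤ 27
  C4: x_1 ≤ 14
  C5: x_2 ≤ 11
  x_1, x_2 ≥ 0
Each vertex is the intersection of two constraint boundaries that also satisfies all remaining constraints:
  x_1 = 0 and x_2 = 0 → (0, 0)
  2x_1 + x_2 = 9 and x_2 = 0 → (4.5, 0)
  2x_1 + x_2 = 9 and x_1 = 0 → (0, 9)

Evaluating z = 5x_1 + 8x_2 at each vertex:
  (0, 0): z = 0
  (4.5, 0): z = 22.5
  (0, 9): z = 72

The maximum is at (0, 9) with z = 72.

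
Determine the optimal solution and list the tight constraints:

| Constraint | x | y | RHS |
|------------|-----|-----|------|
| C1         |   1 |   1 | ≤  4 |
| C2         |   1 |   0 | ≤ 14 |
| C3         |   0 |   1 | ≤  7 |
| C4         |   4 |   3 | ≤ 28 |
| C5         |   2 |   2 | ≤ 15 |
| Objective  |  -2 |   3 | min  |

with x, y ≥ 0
Optimal: x = 4, y = 0
Slack at optimum:
  C1: slack = 0 (binding)
  C2: slack = 10
  C3: slack = 7
  C4: slack = 12
  C5: slack = 7
  x ≥ 0: x = 4
  y ≥ 0: y = 0 (binding)
Binding constraints: C1, y ≥ 0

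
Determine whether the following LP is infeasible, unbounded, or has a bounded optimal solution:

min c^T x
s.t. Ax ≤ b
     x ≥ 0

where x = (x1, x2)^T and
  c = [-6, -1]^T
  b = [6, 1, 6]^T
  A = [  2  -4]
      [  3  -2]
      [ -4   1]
Feasible point: (0, 0) satisfies every constraint, so the LP is feasible.
Direction d = (2, 3): for each constraint row a, a·d ≤ 0 —
  (2)(2) + (-4)(3) = -8 ≤ 0
  (3)(2) + (-2)(3) = 0 ≤ 0
  (-4)(2) + (1)(3) = -5 ≤ 0
and d ≥ 0, so (0, 0) + t·d stays feasible for every t ≥ 0. Along this ray z = -6x1 - x2 changes by -15 per unit t, so z → −∞.

The LP is unbounded; z can be made arbitrarily small.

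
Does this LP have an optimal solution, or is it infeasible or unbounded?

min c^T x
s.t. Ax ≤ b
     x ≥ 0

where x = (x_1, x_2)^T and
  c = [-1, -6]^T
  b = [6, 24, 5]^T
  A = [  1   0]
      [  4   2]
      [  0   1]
The point (3.5, 5) satisfies every constraint, so the LP is feasible; the constraints give x_1 ≤ 6 and x_2 ≤ 5, which with x_1, x_2 ≥ 0 keep the feasible region inside a bounded box. A feasible, bounded LP attains a finite optimum at a vertex.

Bounded optimum: z* = -33.5 at (3.5, 5).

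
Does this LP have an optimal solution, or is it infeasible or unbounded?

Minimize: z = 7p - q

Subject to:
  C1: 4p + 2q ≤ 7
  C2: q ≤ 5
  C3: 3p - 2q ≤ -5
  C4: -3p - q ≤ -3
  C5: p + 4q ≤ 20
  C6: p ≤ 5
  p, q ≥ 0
The point (0, 3.5) satisfies every constraint, so the LP is feasible; the constraints give p ≤ 5 and q ≤ 5, which with p, q ≥ 0 keep the feasible region inside a bounded box. A feasible, bounded LP attains a finite optimum at a vertex.

Evaluating z = 7p - q at each vertex:
  (0, 3): z = -3
  (0.1111, 2.667): z = -1.889
  (0.2857, 2.929): z = -0.9286
  (0, 3.5): z = -3.5

The LP has an optimal solution: (0, 3.5) with z = -3.5.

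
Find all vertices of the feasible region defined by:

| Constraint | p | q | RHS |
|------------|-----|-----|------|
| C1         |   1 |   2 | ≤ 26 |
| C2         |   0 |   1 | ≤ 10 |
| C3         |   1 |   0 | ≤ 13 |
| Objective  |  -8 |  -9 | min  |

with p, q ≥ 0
Each vertex is the intersection of two constraint boundaries that also satisfies all remaining constraints:
  p = 0 and q = 0 → (0, 0)
  p = 13 and q = 0 → (13, 0)
  p + 2q = 26 and p = 13 → (13, 6.5)
  p + 2q = 26 and q = 10 → (6, 10)
  q = 10 and p = 0 → (0, 10)

Vertices: (0, 0), (13, 0), (13, 6.5), (6, 10), (0, 10)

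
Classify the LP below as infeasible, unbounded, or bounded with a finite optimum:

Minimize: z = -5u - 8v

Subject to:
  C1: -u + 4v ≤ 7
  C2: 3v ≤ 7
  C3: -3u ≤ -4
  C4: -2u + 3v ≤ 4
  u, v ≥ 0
Feasible point: (2, 0) satisfies every constraint, so the LP is feasible.
Direction d = (1, 0): for each constraint row a, a·d ≤ 0 —
  (-1)(1) + (4)(0) = -1 ≤ 0
  (0)(1) + (3)(0) = 0 ≤ 0
  (-3)(1) + (0)(0) = -3 ≤ 0
  (-2)(1) + (3)(0) = -2 ≤ 0
and d ≥ 0, so (2, 0) + t·d stays feasible for every t ≥ 0. Along this ray z = -5u - 8v changes by -5 per unit t, so z → −∞.

The LP is unbounded; z can be made arbitrarily small.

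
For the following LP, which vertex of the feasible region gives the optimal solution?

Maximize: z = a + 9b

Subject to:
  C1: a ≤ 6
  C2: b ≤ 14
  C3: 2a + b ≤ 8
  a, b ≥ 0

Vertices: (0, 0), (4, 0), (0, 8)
(0, 8) with z = 72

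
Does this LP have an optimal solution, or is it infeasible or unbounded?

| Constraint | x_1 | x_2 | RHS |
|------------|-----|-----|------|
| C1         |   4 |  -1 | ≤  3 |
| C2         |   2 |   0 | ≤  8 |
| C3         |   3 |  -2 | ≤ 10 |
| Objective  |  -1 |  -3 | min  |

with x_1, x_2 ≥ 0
Feasible point: (0, 0) satisfies every constraint, so the LP is feasible.
Direction d = (0, 1): for each constraint row a, a·d ≤ 0 —
  (4)(0) + (-1)(1) = -1 ≤ 0
  (2)(0) + (0)(1) = 0 ≤ 0
  (3)(0) + (-2)(1) = -2 ≤ 0
and d ≥ 0, so (0, 0) + t·d stays feasible for every t ≥ 0. Along this ray z = -x_1 - 3x_2 changes by -3 per unit t, so z → −∞.

Unbounded: there is a feasible ray along which z → −∞.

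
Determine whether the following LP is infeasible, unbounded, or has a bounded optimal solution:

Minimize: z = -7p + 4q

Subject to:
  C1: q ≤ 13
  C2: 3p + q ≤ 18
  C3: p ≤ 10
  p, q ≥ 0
The point (6, 0) satisfies every constraint, so the LP is feasible; the constraints give p ≤ 10 and q ≤ 13, which with p, q ≥ 0 keep the feasible region inside a bounded box. A feasible, bounded LP attains a finite optimum at a vertex.

Evaluating z = -7p + 4q at each vertex:
  (0, 0): z = 0
  (6, 0): z = -42
  (1.667, 13): z = 40.33
  (0, 13): z = 52

Feasible with finite optimum z* = -42 at (6, 0).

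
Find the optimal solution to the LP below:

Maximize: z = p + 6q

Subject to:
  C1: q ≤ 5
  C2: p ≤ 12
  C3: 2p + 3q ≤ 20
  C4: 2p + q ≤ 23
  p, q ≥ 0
Each vertex is the intersection of two constraint boundaries that also satisfies all remaining constraints:
  p = 0 and q = 0 → (0, 0)
  2p + 3q = 20 and q = 0 → (10, 0)
  q = 5 and 2p + 3q = 20 → (2.5, 5)
  q = 5 and p = 0 → (0, 5)

Evaluating z = p + 6q at each vertex:
  (0, 0): z = 0
  (10, 0): z = 10
  (2.5, 5): z = 32.5
  (0, 5): z = 30

The maximum is at (2.5, 5) with z = 32.5.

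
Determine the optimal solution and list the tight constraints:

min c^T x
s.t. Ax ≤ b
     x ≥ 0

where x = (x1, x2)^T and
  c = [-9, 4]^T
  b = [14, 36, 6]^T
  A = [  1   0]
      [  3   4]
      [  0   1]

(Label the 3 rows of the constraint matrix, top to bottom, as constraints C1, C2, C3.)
Optimal: x1 = 12, x2 = 0
Binding: C2, x2 ≥ 0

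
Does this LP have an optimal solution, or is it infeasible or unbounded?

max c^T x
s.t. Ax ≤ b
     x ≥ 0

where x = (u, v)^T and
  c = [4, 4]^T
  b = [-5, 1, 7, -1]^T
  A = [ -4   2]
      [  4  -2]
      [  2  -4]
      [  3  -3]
One constraint requires 4u - 2v ≤ 1, while the constraint -4u + 2v ≤ -5 is equivalent to 4u - 2v ≥ 5. Together they would need 5 ≤ 4u - 2v ≤ 1, which is impossible since 5 > 1. No point satisfies all constraints.

Infeasible: no point satisfies all constraints simultaneously.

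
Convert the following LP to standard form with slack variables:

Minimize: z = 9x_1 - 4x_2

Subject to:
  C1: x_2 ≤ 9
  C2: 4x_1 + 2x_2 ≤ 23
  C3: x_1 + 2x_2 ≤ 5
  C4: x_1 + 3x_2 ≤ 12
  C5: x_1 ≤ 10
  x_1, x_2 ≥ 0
min z = 9x_1 - 4x_2

s.t.
  x_2 + s1 = 9
  4x_1 + 2x_2 + s2 = 23
  x_1 + 2x_2 + s3 = 5
  x_1 + 3x_2 + s4 = 12
  x_1 + s5 = 10
  x_1, x_2, s1, s2, s3, s4, s5 ≥ 0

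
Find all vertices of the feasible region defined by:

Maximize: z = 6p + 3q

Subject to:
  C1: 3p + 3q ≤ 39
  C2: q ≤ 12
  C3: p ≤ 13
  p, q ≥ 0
Each vertex is the intersection of two constraint boundaries that also satisfies all remaining constraints:
  p = 0 and q = 0 → (0, 0)
  3p + 3q = 39 and p = 13 → (13, 0)
  3p + 3q = 39 and q = 12 → (1, 12)
  q = 12 and p = 0 → (0, 12)

Vertices: (0, 0), (13, 0), (1, 12), (0, 12)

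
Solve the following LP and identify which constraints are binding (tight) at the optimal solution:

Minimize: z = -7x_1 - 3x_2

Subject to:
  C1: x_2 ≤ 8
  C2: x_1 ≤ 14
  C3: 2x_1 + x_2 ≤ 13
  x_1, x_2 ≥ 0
Optimal: x_1 = 6.5, x_2 = 0
Slack at optimum:
  C1: slack = 8
  C2: slack = 7.5
  C3: slack = 0 (binding)
  x_1 ≥ 0: x_1 = 6.5
  x_2 ≥ 0: x_2 = 0 (binding)
Binding constraints: C3, x_2 ≥ 0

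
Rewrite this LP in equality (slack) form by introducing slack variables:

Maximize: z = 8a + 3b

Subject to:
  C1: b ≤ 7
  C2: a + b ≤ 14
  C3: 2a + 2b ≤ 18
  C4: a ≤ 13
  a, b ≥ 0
max z = 8a + 3b

s.t.
  b + s1 = 7
  a + b + s2 = 14
  2a + 2b + s3 = 18
  a + s4 = 13
  a, b, s1, s2, s3, s4 ≥ 0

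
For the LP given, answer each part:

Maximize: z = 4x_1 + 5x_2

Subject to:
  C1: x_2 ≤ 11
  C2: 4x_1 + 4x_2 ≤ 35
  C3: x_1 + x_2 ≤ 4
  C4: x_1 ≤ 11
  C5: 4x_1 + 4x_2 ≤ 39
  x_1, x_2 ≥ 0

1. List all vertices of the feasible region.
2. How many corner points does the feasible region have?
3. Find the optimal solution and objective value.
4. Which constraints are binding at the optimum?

1. (0, 0), (4, 0), (0, 4)
2. 3
3. x_1 = 0, x_2 = 4, z = 20
4. C3, x_1 ≥ 0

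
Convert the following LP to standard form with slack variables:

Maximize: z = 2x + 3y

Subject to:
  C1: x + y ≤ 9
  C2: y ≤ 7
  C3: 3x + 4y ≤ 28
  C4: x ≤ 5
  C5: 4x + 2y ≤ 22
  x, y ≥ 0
max z = 2x + 3y

s.t.
  x + y + s1 = 9
  y + s2 = 7
  3x + 4y + s3 = 28
  x + s4 = 5
  4x + 2y + s5 = 22
  x, y, s1, s2, s3, s4, s5 ≥ 0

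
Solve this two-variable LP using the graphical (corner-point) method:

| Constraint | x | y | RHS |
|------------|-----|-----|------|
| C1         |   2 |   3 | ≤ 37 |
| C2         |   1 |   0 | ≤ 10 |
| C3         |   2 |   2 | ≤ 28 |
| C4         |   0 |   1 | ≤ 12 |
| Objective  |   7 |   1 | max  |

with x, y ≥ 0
x = 10, y = 4, z = 74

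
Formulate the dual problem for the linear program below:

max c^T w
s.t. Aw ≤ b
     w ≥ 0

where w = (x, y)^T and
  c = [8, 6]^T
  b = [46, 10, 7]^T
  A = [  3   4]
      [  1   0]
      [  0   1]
Minimize: z = 46y1 + 10y2 + 7y3

Subject to:
  C1: -3y1 - y2 ≤ -8
  C2: -4y1 - y3 ≤ -6
  y1, y2, y3 ≥ 0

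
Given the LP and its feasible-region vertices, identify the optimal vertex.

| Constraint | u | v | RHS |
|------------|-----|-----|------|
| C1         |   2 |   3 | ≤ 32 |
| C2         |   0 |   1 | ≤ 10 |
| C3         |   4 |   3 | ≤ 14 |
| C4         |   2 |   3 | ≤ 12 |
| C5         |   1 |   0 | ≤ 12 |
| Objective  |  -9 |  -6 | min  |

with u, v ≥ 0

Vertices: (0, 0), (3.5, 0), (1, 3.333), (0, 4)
Evaluating z = -9u - 6v at each vertex:
  (0, 0): z = 0
  (3.5, 0): z = -31.5
  (1, 3.333): z = -29
  (0, 4): z = -24

The smallest value is z = -31.5, attained at (3.5, 0).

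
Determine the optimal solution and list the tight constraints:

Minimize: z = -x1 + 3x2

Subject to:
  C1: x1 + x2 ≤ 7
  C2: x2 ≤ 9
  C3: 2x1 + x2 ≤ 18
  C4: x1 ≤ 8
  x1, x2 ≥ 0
Optimal: x1 = 7, x2 = 0
Slack at optimum:
  C1: slack = 0 (binding)
  C2: slack = 9
  C3: slack = 4
  C4: slack = 1
  x1 ≥ 0: x1 = 7
  x2 ≥ 0: x2 = 0 (binding)
Binding constraints: C1, x2 ≥ 0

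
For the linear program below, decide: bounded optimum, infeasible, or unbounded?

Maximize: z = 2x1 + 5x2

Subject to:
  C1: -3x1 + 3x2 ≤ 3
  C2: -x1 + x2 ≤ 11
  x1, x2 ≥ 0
Feasible point: (0, 0) satisfies every constraint, so the LP is feasible.
Direction d = (1, 0): for each constraint row a, a·d ≤ 0 —
  (-3)(1) + (3)(0) = -3 ≤ 0
  (-1)(1) + (1)(0) = -1 ≤ 0
and d ≥ 0, so (0, 0) + t·d stays feasible for every t ≥ 0. Along this ray z = 2x1 + 5x2 changes by 2 per unit t, so z → +∞.

The LP is unbounded; z can be made arbitrarily large.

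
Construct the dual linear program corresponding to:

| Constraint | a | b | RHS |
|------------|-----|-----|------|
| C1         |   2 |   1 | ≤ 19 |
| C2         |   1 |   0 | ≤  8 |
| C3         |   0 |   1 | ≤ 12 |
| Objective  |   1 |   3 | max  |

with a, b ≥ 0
Minimize: z = 19y1 + 8y2 + 12y3

Subject to:
  C1: -2y1 - y2 ≤ -1
  C2: -y1 - y3 ≤ -3
  y1, y2, y3 ≥ 0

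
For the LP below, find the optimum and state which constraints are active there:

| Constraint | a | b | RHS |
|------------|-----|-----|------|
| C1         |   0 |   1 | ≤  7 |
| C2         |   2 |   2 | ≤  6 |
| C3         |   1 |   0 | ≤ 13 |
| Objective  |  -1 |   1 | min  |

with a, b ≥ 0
Optimal: a = 3, b = 0
Binding: C2, b ≥ 0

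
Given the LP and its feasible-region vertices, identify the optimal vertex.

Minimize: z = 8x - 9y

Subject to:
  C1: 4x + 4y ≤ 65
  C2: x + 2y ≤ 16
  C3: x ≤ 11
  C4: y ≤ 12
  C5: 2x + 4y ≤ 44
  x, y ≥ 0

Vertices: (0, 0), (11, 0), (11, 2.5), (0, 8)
(0, 8) with z = -72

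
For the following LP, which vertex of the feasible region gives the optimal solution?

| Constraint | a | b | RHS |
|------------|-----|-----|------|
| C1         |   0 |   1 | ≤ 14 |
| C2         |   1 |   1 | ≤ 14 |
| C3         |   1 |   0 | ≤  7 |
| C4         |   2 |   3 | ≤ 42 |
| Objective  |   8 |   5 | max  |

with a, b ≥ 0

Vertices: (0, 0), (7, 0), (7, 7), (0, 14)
Evaluating z = 8a + 5b at each vertex:
  (0, 0): z = 0
  (7, 0): z = 56
  (7, 7): z = 91
  (0, 14): z = 70

The largest value is z = 91, attained at (7, 7).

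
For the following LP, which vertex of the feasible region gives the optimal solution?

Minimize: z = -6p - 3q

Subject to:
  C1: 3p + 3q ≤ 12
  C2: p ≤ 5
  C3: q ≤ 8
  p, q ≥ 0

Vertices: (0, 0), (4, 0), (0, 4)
Evaluating z = -6p - 3q at each vertex:
  (0, 0): z = 0
  (4, 0): z = -24
  (0, 4): z = -12

The smallest value is z = -24, attained at (4, 0).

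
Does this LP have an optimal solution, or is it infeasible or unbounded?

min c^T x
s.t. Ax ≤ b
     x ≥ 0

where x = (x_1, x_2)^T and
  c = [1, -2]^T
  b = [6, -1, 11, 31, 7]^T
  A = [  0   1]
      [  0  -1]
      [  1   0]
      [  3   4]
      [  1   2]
The point (0, 3.5) satisfies every constraint, so the LP is feasible; the constraints give x_1 ≤ 11 and x_2 ≤ 6, which with x_1, x_2 ≥ 0 keep the feasible region inside a bounded box. A feasible, bounded LP attains a finite optimum at a vertex.

Evaluating z = x_1 - 2x_2 at each vertex:
  (0, 1): z = -2
  (5, 1): z = 3
  (0, 3.5): z = -7

Feasible with finite optimum z* = -7 at (0, 3.5).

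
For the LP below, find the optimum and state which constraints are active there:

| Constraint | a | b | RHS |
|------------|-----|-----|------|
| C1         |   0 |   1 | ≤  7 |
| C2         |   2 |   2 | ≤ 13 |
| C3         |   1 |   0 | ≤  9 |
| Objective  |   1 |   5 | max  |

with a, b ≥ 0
Optimal: a = 0, b = 6.5
Slack at optimum:
  C1: slack = 0.5
  C2: slack = 0 (binding)
  C3: slack = 9
  a ≥ 0: a = 0 (binding)
  b ≥ 0: b = 6.5
Binding constraints: C2, a ≥ 0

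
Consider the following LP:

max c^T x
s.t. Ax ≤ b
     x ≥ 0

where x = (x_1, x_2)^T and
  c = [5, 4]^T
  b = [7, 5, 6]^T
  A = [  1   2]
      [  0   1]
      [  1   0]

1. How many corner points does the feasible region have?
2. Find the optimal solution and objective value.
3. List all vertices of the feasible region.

1. 4
2. x_1 = 6, x_2 = 0.5, z = 32
3. (0, 0), (6, 0), (6, 0.5), (0, 3.5)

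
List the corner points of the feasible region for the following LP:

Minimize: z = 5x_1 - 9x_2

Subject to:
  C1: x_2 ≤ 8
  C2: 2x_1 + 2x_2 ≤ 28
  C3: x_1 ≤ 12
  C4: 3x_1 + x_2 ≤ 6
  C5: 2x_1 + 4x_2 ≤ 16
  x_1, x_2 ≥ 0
Each vertex is the intersection of two constraint boundaries that also satisfies all remaining constraints:
  x_1 = 0 and x_2 = 0 → (0, 0)
  3x_1 + x_2 = 6 and x_2 = 0 → (2, 0)
  3x_1 + x_2 = 6 and 2x_1 + 4x_2 = 16 → (0.8, 3.6)
  2x_1 + 4x_2 = 16 and x_1 = 0 → (0, 4)

Vertices: (0, 0), (2, 0), (0.8, 3.6), (0, 4)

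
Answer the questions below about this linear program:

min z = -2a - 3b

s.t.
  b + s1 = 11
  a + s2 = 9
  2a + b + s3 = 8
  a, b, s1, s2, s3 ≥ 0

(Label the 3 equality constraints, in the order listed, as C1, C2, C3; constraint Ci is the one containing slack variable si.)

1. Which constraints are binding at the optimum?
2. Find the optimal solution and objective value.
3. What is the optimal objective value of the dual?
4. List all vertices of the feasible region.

1. C3, a ≥ 0
2. a = 0, b = 8, z = -24
3. -24 (by strong duality, equal to the primal optimum)
4. (0, 0), (4, 0), (0, 8)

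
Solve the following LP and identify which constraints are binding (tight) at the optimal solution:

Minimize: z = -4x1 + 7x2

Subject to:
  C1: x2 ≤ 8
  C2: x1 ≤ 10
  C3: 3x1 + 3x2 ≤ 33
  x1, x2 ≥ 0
Optimal: x1 = 10, x2 = 0
Binding: C2, x2 ≥ 0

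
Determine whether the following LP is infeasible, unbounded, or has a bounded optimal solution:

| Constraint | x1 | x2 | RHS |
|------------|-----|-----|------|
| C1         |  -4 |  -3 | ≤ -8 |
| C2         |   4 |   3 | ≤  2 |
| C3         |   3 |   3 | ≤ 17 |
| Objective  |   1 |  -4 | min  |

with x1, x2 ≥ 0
C2 requires 4x1 + 3x2 ≤ 2, while C1 (-4x1 - 3x2 ≤ -8) is equivalent to 4x1 + 3x2 ≥ 8. Together they would need 8 ≤ 4x1 + 3x2 ≤ 2, which is impossible since 8 > 2. No point satisfies all constraints.

The feasible region is empty; the LP is infeasible.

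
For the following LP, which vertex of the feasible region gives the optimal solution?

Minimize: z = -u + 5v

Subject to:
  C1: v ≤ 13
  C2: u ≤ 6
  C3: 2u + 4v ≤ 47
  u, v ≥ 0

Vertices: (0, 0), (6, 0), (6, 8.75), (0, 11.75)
(6, 0) with z = -6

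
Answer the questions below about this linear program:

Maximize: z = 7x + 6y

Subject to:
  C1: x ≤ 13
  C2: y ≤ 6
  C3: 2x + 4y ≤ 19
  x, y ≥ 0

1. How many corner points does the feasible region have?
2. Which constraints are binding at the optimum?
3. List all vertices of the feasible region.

1. 3
2. C3, y ≥ 0
3. (0, 0), (9.5, 0), (0, 4.75)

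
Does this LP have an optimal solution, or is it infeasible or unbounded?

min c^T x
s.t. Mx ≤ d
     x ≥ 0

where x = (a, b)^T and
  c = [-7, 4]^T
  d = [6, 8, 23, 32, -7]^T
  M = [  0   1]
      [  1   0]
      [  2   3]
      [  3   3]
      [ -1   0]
The point (8, 0) satisfies every constraint, so the LP is feasible; the constraints give a ≤ 8 and b ≤ 6, which with a, b ≥ 0 keep the feasible region inside a bounded box. A feasible, bounded LP attains a finite optimum at a vertex.

Evaluating z = -7a + 4b at each vertex:
  (7, 0): z = -49
  (8, 0): z = -56
  (8, 2.333): z = -46.67
  (7, 3): z = -37

The LP has an optimal solution: (8, 0) with z = -56.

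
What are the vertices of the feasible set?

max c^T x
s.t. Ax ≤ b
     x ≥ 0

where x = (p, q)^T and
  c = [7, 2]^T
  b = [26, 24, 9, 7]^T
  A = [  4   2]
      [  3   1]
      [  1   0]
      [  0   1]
Each vertex is the intersection of two constraint boundaries that also satisfies all remaining constraints:
  p = 0 and q = 0 → (0, 0)
  4p + 2q = 26 and q = 0 → (6.5, 0)
  4p + 2q = 26 and q = 7 → (3, 7)
  q = 7 and p = 0 → (0, 7)

Vertices: (0, 0), (6.5, 0), (3, 7), (0, 7)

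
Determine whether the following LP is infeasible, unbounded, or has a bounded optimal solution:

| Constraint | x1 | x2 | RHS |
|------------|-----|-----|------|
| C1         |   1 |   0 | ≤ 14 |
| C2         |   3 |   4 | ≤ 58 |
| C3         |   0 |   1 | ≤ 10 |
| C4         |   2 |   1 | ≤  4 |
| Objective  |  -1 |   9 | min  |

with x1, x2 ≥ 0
The point (2, 0) satisfies every constraint, so the LP is feasible; the constraints give x1 ≤ 14 and x2 ≤ 10, which with x1, x2 ≥ 0 keep the feasible region inside a bounded box. A feasible, bounded LP attains a finite optimum at a vertex.

Feasible with finite optimum z* = -2 at (2, 0).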